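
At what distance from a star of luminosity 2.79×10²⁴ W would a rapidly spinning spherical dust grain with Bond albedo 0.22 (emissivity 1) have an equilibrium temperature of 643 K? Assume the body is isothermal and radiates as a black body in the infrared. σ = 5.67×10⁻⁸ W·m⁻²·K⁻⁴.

For an isothermal black-emitting sphere, (1−a)S·πr² = σ·4πr²·T⁴ ⇒ S = 4σT⁴/(1−a).
S = 4·5.67×10⁻⁸·(643)⁴/0.780 = 49700 W/m².
Flux falls as S = L/(4πd²), so d = √(L/(4πS)) = √(2.79×10²⁴/(4π·49700)).

d ≈ 2.11×10⁹ m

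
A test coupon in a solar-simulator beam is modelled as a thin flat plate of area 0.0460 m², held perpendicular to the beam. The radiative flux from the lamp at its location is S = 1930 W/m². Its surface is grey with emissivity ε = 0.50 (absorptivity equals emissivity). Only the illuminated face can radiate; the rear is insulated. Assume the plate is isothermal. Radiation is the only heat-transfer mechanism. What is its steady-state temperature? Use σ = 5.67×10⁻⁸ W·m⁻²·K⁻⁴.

At equilibrium, absorbed power = emitted power.
Absorbing cross-section = A = 0.04600 m²; emitting surface = A = 0.04600 m² (ratio 1).
εS·A_cross = εσ·A_surf·T⁴  ⇒  T⁴ = S/(1σ)   (ε cancels).
T⁴ = 1930/(1·5.67×10⁻⁸) = 3.404×10¹⁰ K⁴.
T = (3.404×10¹⁰)^(1/4).

T ≈ 430 K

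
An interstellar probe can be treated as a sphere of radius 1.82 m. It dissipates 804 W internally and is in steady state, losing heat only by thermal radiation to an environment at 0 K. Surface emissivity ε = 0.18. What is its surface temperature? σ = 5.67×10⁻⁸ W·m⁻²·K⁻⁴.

Steady state: internal power = radiated power, P = εσA T⁴.
Radiating area A = 4πr² = 41.62 m².
T⁴ = P/(εσA) = 804/(0.18·5.67×10⁻⁸·41.62) = 1.893×10⁹ K⁴.
T = (1.893×10⁹)^(1/4).

T ≈ 209 K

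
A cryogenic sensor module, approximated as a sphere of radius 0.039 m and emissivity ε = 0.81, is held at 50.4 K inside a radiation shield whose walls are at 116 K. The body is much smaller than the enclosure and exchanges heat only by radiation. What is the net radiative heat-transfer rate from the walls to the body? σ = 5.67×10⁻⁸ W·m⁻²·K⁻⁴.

For a small grey body in a large enclosure: P_net = εσA(T_body⁴ − T_wall⁴).
A = 4πr² = 0.01911 m²; T_body⁴ − T_wall⁴ = 6.452×10⁶ − 1.811×10⁸ = -1.746×10⁸ K⁴.
|P_net| = 0.81·5.67×10⁻⁸·0.01911·1.746×10⁸.

P_net ≈ 0.153 W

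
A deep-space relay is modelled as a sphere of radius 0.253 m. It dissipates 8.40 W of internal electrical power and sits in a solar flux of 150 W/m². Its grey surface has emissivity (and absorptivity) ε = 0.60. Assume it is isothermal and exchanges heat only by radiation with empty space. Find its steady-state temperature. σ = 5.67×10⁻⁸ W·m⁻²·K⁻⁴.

T ≈ 176 K

At steady state, absorbed solar power + internal power = radiated power.
Absorbed: α·S·A_cross = 0.60·150·0.2011 = 18.10 W (cross-section πr²).
Total input = 18.10 + 8.40 = 26.50 W.
Radiated: εσ·A_surf·T⁴ with A_surf = 4πr² = 0.8044 m².
T⁴ = 26.50/(0.60·5.67×10⁻⁸·0.8044) = 9.683×10⁸ K⁴.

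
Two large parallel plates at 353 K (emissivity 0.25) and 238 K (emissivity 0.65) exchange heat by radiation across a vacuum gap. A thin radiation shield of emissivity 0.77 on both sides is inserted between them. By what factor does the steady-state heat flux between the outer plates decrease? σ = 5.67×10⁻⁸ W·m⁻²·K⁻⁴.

Without shield: q₀ = σΔ(T⁴)/(1/ε₁+1/ε₂−1) with denominator 4.538.
With shield the two gaps are in series; the resistances add: (1/ε₁+1/ε_s−1)+(1/ε_s+1/ε₂−1) = 4.299+1.837 = 6.136.
Heat-flux ratio q₀/q = 6.136/4.538.

factor ≈ 1.35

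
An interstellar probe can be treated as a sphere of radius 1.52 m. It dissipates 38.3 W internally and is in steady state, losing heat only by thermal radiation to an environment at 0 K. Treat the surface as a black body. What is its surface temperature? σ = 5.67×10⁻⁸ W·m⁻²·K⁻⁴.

Steady state: internal power = radiated power, P = εσA T⁴.
Radiating area A = 4πr² = 29.03 m².
T⁴ = P/(εσA) = 38.3/(1.0·5.67×10⁻⁸·29.03) = 2.327×10⁷ K⁴.
T = (2.327×10⁷)^(1/4).

T ≈ 69.5 K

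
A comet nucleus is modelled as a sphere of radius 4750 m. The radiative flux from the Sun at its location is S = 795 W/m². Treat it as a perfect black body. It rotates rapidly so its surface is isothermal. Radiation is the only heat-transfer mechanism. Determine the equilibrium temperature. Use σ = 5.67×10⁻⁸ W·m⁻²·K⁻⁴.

At equilibrium, absorbed power = emitted power.
Absorbing cross-section = πr² = 7.088×10⁷ m²; emitting surface = 4πr² = 2.835×10⁸ m² (ratio 4).
S·A_cross = εσ·A_surf·T⁴  ⇒  T⁴ = S/(4σ).
T⁴ = 1.00·795/(4·5.67×10⁻⁸) = 3.505×10⁹ K⁴.
T = (3.505×10⁹)^(1/4).

T ≈ 243 K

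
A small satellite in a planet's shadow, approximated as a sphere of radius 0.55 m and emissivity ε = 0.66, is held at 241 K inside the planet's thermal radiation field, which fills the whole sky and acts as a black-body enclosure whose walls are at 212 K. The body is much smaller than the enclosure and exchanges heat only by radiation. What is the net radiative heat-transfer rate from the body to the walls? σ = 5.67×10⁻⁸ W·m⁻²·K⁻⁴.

For a small grey body in a large enclosure: P_net = εσA(T_body⁴ − T_wall⁴).
A = 4πr² = 3.801 m²; T_body⁴ − T_wall⁴ = 3.373×10⁹ − 2.020×10⁹ = 1.353×10⁹ K⁴.
|P_net| = 0.66·5.67×10⁻⁸·3.801·1.353×10⁹.

P_net ≈ 193 W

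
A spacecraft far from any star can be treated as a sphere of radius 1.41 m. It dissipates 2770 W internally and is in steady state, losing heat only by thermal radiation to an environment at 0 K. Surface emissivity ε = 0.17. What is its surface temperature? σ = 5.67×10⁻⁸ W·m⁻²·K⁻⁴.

Steady state: internal power = radiated power, P = εσA T⁴.
Radiating area A = 4πr² = 24.98 m².
T⁴ = P/(εσA) = 2770/(0.17·5.67×10⁻⁸·24.98) = 1.150×10¹⁰ K⁴.
T = (1.150×10¹⁰)^(1/4).

T ≈ 327 K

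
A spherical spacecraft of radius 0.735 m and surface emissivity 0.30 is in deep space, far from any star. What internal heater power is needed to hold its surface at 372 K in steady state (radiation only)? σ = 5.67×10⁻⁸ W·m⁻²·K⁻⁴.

P = εσ·4πr²·T⁴.
4πr² = 6.789 m²; T⁴ = 1.915×10¹⁰ K⁴.
P = 0.30·5.67×10⁻⁸·6.789·1.915×10¹⁰.

P ≈ 2210 W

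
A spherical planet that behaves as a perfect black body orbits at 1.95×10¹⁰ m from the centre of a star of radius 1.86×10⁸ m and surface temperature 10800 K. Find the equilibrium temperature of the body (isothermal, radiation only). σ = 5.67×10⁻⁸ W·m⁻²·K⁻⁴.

T ≈ 746 K

The star's surface emits σT_*⁴; at distance d the flux is S = σT_*⁴(R_*/d)².
S = 5.67×10⁻⁸·(10800)⁴·(1.86×10⁸/1.95×10¹⁰)² = 70180 W/m².
For an isothermal sphere T⁴ = (1−a)S/(4σ) = 3.095×10¹¹ K⁴.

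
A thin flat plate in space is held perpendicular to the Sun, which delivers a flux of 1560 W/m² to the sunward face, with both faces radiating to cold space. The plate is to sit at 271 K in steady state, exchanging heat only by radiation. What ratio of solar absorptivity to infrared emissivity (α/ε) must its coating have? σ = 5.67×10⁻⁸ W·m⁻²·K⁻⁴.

α/ε ≈ 0.392

Balance: αS·A = εσ·2A·T⁴ ⇒ α/ε = 2σT⁴/S.
α/ε = 2·5.67×10⁻⁸·(271)⁴/1560 = 2·5.67×10⁻⁸·5.394×10⁹/1560.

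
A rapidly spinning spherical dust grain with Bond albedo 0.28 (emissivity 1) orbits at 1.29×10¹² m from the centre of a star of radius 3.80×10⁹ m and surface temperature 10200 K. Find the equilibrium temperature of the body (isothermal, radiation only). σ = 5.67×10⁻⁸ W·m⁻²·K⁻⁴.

The star's surface emits σT_*⁴; at distance d the flux is S = σT_*⁴(R_*/d)².
S = 5.67×10⁻⁸·(10200)⁴·(3.80×10⁹/1.29×10¹²)² = 5326 W/m².
For an isothermal sphere T⁴ = (1−a)S/(4σ) = 1.691×10¹⁰ K⁴.

T ≈ 361 K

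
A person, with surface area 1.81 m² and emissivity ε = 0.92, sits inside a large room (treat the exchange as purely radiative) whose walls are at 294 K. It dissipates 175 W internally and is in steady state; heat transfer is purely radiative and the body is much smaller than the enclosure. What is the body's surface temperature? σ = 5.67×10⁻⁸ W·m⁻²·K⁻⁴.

For a small grey body in a large enclosure, net radiated power = εσA(T⁴ − T_w⁴).
Steady state: P = εσA(T⁴ − T_w⁴) with A = 1.81 m².
T⁴ = P/(εσA) + T_w⁴ = 175/(0.92·5.67×10⁻⁸·1.810) + (294)⁴
    = 1.853×10⁹ + 7.471×10⁹ = 9.325×10⁹ K⁴.

T ≈ 311 K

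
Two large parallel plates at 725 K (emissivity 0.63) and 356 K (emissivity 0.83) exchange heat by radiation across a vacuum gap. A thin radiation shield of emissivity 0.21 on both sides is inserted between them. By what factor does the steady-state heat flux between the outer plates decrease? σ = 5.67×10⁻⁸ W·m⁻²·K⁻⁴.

Without shield: q₀ = σΔ(T⁴)/(1/ε₁+1/ε₂−1) with denominator 1.792.
With shield the two gaps are in series; the resistances add: (1/ε₁+1/ε_s−1)+(1/ε_s+1/ε₂−1) = 5.349+4.967 = 10.32.
Heat-flux ratio q₀/q = 10.32/1.792.

factor ≈ 5.76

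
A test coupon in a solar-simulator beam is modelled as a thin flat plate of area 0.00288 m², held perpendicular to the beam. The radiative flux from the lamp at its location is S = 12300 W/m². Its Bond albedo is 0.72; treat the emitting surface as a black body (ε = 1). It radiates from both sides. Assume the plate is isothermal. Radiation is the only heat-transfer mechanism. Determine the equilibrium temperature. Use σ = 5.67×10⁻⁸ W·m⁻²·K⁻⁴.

At equilibrium, absorbed power = emitted power.
Absorbing cross-section = A = 0.002880 m²; emitting surface = 2A = 0.005760 m² (ratio 2).
(1−a)S·A_cross = εσ·A_surf·T⁴  ⇒  T⁴ = (1−a)S/(2σ).
T⁴ = 0.280·12300/(2·5.67×10⁻⁸) = 3.037×10¹⁰ K⁴.
T = (3.037×10¹⁰)^(1/4).

T ≈ 417 K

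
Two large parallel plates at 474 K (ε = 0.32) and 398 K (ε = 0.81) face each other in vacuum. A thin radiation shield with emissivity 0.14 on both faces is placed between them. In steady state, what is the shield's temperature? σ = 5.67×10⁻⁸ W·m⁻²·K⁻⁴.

In steady state the net flux on the hot side equals that on the cold side.
σ(T₁⁴−T_s⁴)/D₁ = σ(T_s⁴−T₂⁴)/D₂, with D₁ = 1/ε₁+1/ε_s−1 = 9.268, D₂ = 1/ε_s+1/ε₂−1 = 7.377.
Solve for T_s⁴: T_s⁴ = (D₂·T₁⁴ + D₁·T₂⁴)/(D₁+D₂) = 3.634×10¹⁰ K⁴.

T_s ≈ 437 K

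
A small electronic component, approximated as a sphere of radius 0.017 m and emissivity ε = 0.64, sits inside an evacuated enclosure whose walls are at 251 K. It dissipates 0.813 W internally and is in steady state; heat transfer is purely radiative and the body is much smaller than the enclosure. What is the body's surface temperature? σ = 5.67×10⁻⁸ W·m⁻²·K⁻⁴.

T ≈ 317 K

For a small grey body in a large enclosure, net radiated power = εσA(T⁴ − T_w⁴).
Steady state: P = εσA(T⁴ − T_w⁴) with A = 4πr² = 0.003632 m².
T⁴ = P/(εσA) + T_w⁴ = 0.813/(0.64·5.67×10⁻⁸·0.003632) + (251)⁴
    = 6.169×10⁹ + 3.969×10⁹ = 1.014×10¹⁰ K⁴.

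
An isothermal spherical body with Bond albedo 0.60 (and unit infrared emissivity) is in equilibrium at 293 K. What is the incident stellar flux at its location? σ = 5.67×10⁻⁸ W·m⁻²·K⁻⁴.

S ≈ 4180 W/m²

(1−a)S·πr² = σ·4πr²·T⁴ ⇒ S = 4σT⁴/(1−a).
S = 4·5.67×10⁻⁸·7.370×10⁹/0.400.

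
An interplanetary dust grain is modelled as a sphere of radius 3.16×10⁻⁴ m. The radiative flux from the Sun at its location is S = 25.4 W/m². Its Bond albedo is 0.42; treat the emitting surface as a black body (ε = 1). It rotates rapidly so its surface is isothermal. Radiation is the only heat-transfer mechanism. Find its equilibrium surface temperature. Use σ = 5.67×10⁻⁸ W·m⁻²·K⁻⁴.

T ≈ 89.8 K

At equilibrium, absorbed power = emitted power.
Absorbing cross-section = πr² = 3.137×10⁻⁷ m²; emitting surface = 4πr² = 1.255×10⁻⁶ m² (ratio 4).
(1−a)S·A_cross = εσ·A_surf·T⁴  ⇒  T⁴ = (1−a)S/(4σ).
T⁴ = 0.580·25.4/(4·5.67×10⁻⁸) = 6.496×10⁷ K⁴.
T = (6.496×10⁷)^(1/4).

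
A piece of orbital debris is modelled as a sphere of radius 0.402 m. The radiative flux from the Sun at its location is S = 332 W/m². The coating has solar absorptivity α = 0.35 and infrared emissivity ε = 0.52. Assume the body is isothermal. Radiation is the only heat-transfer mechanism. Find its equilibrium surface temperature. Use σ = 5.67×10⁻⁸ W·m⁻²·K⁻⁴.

At equilibrium, absorbed power = emitted power.
Absorbing cross-section = πr² = 0.5077 m²; emitting surface = 4πr² = 2.031 m² (ratio 4).
αS·A_cross = εσ·A_surf·T⁴  ⇒  T⁴ = αS/(ε·4σ).
T⁴ = 0.350·332/(0.52·4·5.67×10⁻⁸) = 9.853×10⁸ K⁴.
T = (9.853×10⁸)^(1/4).

T ≈ 177 K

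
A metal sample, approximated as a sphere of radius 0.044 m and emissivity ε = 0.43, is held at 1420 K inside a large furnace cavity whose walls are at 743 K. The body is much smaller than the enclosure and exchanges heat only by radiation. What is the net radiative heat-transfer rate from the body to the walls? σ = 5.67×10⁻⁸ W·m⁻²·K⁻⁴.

For a small grey body in a large enclosure: P_net = εσA(T_body⁴ − T_wall⁴).
A = 4πr² = 0.02433 m²; T_body⁴ − T_wall⁴ = 4.066×10¹² − 3.048×10¹¹ = 3.761×10¹² K⁴.
|P_net| = 0.43·5.67×10⁻⁸·0.02433·3.761×10¹².

P_net ≈ 2230 W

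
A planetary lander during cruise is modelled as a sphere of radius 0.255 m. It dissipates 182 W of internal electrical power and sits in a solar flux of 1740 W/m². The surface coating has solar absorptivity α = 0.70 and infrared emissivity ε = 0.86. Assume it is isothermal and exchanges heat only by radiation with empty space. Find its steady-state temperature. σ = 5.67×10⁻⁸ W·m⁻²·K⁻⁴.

T ≈ 322 K

At steady state, absorbed solar power + internal power = radiated power.
Absorbed: α·S·A_cross = 0.70·1740·0.2043 = 248.8 W (cross-section πr²).
Total input = 248.8 + 182 = 430.8 W.
Radiated: εσ·A_surf·T⁴ with A_surf = 4πr² = 0.8171 m².
T⁴ = 430.8/(0.86·5.67×10⁻⁸·0.8171) = 1.081×10¹⁰ K⁴.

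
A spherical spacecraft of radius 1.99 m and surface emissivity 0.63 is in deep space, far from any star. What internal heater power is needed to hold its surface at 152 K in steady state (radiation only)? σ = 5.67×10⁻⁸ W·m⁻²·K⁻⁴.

P = εσ·4πr²·T⁴.
4πr² = 49.76 m²; T⁴ = 5.338×10⁸ K⁴.
P = 0.63·5.67×10⁻⁸·49.76·5.338×10⁸.

P ≈ 949 W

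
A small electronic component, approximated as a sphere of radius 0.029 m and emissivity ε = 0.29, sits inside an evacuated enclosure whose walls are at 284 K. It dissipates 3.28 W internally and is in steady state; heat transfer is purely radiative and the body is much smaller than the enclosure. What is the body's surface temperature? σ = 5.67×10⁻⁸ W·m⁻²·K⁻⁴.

T ≈ 399 K

For a small grey body in a large enclosure, net radiated power = εσA(T⁴ − T_w⁴).
Steady state: P = εσA(T⁴ − T_w⁴) with A = 4πr² = 0.01057 m².
T⁴ = P/(εσA) + T_w⁴ = 3.28/(0.29·5.67×10⁻⁸·0.01057) + (284)⁴
    = 1.887×10¹⁰ + 6.505×10⁹ = 2.538×10¹⁰ K⁴.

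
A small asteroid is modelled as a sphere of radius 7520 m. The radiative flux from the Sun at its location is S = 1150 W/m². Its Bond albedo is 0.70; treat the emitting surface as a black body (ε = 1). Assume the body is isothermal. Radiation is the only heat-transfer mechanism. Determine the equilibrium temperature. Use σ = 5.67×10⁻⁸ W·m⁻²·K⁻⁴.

At equilibrium, absorbed power = emitted power.
Absorbing cross-section = πr² = 1.777×10⁸ m²; emitting surface = 4πr² = 7.106×10⁸ m² (ratio 4).
(1−a)S·A_cross = εσ·A_surf·T⁴  ⇒  T⁴ = (1−a)S/(4σ).
T⁴ = 0.300·1150/(4·5.67×10⁻⁸) = 1.521×10⁹ K⁴.
T = (1.521×10⁹)^(1/4).

T ≈ 197 K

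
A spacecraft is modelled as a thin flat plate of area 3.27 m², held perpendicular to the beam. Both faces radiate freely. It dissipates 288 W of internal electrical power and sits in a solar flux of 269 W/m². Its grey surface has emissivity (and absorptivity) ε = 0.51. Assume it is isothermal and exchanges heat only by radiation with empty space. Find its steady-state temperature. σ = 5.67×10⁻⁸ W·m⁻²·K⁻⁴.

At steady state, absorbed solar power + internal power = radiated power.
Absorbed: α·S·A_cross = 0.51·269·3.270 = 448.6 W (cross-section A).
Total input = 448.6 + 288 = 736.6 W.
Radiated: εσ·A_surf·T⁴ with A_surf = 2A = 6.540 m².
T⁴ = 736.6/(0.51·5.67×10⁻⁸·6.540) = 3.895×10⁹ K⁴.

T ≈ 250 K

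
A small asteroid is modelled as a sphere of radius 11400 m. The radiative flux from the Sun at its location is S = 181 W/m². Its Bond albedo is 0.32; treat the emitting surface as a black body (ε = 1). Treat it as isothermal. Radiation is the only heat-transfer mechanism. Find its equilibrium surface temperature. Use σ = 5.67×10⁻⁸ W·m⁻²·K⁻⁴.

At equilibrium, absorbed power = emitted power.
Absorbing cross-section = πr² = 4.083×10⁸ m²; emitting surface = 4πr² = 1.633×10⁹ m² (ratio 4).
(1−a)S·A_cross = εσ·A_surf·T⁴  ⇒  T⁴ = (1−a)S/(4σ).
T⁴ = 0.680·181/(4·5.67×10⁻⁸) = 5.427×10⁸ K⁴.
T = (5.427×10⁸)^(1/4).

T ≈ 153 K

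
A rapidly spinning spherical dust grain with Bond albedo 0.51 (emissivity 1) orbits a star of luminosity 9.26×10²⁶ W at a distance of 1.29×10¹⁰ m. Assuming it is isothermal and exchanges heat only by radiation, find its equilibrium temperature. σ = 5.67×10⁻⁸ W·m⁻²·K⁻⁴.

T ≈ 989 K

First find the stellar flux at distance d: S = L/(4πd²) = 9.26×10²⁶/(4π·(1.29×10¹⁰)²) = 4.428×10⁵ W/m².
For an isothermal sphere, absorbed (1−a)S·πr² = emitted σ·4πr²·T⁴, so T⁴ = (1−a)S/(4σ).
T⁴ = 0.490·4.428×10⁵/(4·5.67×10⁻⁸) = 9.567×10¹¹ K⁴.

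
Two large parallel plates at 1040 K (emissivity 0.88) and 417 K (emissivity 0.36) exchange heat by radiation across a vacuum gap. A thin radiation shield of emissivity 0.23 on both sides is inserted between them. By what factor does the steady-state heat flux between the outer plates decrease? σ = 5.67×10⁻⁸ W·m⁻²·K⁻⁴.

factor ≈ 3.64

Without shield: q₀ = σΔ(T⁴)/(1/ε₁+1/ε₂−1) with denominator 2.914.
With shield the two gaps are in series; the resistances add: (1/ε₁+1/ε_s−1)+(1/ε_s+1/ε₂−1) = 4.484+6.126 = 10.61.
Heat-flux ratio q₀/q = 10.61/2.914.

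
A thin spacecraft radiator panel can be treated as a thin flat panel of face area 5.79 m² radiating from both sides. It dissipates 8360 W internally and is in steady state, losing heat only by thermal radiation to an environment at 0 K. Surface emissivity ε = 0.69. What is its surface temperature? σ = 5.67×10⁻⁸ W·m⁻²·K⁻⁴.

Steady state: internal power = radiated power, P = εσA T⁴.
Radiating area A = 2·5.79 = 11.58 m².
T⁴ = P/(εσA) = 8360/(0.69·5.67×10⁻⁸·11.58) = 1.845×10¹⁰ K⁴.
T = (1.845×10¹⁰)^(1/4).

T ≈ 369 K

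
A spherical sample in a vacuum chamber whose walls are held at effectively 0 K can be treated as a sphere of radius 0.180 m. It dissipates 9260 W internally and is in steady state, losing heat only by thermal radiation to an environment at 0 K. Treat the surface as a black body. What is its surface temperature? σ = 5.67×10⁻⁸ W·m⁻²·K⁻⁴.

T ≈ 796 K

Steady state: internal power = radiated power, P = εσA T⁴.
Radiating area A = 4πr² = 0.4072 m².
T⁴ = P/(εσA) = 9260/(1.0·5.67×10⁻⁸·0.4072) = 4.011×10¹¹ K⁴.
T = (4.011×10¹¹)^(1/4).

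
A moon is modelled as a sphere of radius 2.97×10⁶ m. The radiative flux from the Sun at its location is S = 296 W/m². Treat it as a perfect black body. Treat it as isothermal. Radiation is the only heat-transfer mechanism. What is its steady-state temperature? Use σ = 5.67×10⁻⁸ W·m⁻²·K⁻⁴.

At equilibrium, absorbed power = emitted power.
Absorbing cross-section = πr² = 2.771×10¹³ m²; emitting surface = 4πr² = 1.108×10¹⁴ m² (ratio 4).
S·A_cross = εσ·A_surf·T⁴  ⇒  T⁴ = S/(4σ).
T⁴ = 1.00·296/(4·5.67×10⁻⁸) = 1.305×10⁹ K⁴.
T = (1.305×10⁹)^(1/4).

T ≈ 190 K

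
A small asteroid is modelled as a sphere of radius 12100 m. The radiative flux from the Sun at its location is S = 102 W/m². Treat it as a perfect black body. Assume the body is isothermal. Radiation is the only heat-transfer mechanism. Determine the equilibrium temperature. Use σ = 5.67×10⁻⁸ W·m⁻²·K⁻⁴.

At equilibrium, absorbed power = emitted power.
Absorbing cross-section = πr² = 4.600×10⁸ m²; emitting surface = 4πr² = 1.840×10⁹ m² (ratio 4).
S·A_cross = εσ·A_surf·T⁴  ⇒  T⁴ = S/(4σ).
T⁴ = 1.00·102/(4·5.67×10⁻⁸) = 4.497×10⁸ K⁴.
T = (4.497×10⁸)^(1/4).

T ≈ 146 K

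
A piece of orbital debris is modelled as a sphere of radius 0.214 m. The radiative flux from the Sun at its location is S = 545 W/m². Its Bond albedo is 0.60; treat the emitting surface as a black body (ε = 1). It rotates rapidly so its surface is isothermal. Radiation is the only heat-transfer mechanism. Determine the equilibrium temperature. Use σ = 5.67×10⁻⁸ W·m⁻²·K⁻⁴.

T ≈ 176 K

At equilibrium, absorbed power = emitted power.
Absorbing cross-section = πr² = 0.1439 m²; emitting surface = 4πr² = 0.5755 m² (ratio 4).
(1−a)S·A_cross = εσ·A_surf·T⁴  ⇒  T⁴ = (1−a)S/(4σ).
T⁴ = 0.400·545/(4·5.67×10⁻⁸) = 9.612×10⁸ K⁴.
T = (9.612×10⁸)^(1/4).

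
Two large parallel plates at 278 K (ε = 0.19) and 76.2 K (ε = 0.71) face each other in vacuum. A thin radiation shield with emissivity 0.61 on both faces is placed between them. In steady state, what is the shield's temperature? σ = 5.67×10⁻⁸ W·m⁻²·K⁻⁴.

In steady state the net flux on the hot side equals that on the cold side.
σ(T₁⁴−T_s⁴)/D₁ = σ(T_s⁴−T₂⁴)/D₂, with D₁ = 1/ε₁+1/ε_s−1 = 5.903, D₂ = 1/ε_s+1/ε₂−1 = 2.048.
Solve for T_s⁴: T_s⁴ = (D₂·T₁⁴ + D₁·T₂⁴)/(D₁+D₂) = 1.563×10⁹ K⁴.

T_s ≈ 199 K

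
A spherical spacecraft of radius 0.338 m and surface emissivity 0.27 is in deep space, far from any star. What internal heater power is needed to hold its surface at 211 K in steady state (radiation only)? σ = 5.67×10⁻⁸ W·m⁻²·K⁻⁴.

P = εσ·4πr²·T⁴.
4πr² = 1.436 m²; T⁴ = 1.982×10⁹ K⁴.
P = 0.27·5.67×10⁻⁸·1.436·1.982×10⁹.

P ≈ 43.6 W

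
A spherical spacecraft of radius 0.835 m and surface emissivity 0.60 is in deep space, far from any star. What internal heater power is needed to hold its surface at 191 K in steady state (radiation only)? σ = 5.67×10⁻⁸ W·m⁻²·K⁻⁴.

P ≈ 397 W

P = εσ·4πr²·T⁴.
4πr² = 8.762 m²; T⁴ = 1.331×10⁹ K⁴.
P = 0.60·5.67×10⁻⁸·8.762·1.331×10⁹.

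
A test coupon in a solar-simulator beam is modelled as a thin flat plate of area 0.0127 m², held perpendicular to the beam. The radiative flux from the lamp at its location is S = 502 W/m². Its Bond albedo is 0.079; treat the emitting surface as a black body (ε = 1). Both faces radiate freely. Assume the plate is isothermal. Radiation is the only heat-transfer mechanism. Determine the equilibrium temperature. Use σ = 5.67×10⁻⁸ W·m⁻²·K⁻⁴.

At equilibrium, absorbed power = emitted power.
Absorbing cross-section = A = 0.01270 m²; emitting surface = 2A = 0.02540 m² (ratio 2).
(1−a)S·A_cross = εσ·A_surf·T⁴  ⇒  T⁴ = (1−a)S/(2σ).
T⁴ = 0.921·502/(2·5.67×10⁻⁸) = 4.077×10⁹ K⁴.
T = (4.077×10⁹)^(1/4).

T ≈ 253 K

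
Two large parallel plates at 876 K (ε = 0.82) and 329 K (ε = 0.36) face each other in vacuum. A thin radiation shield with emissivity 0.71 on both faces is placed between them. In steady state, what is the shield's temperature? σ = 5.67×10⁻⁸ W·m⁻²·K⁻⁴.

In steady state the net flux on the hot side equals that on the cold side.
σ(T₁⁴−T_s⁴)/D₁ = σ(T_s⁴−T₂⁴)/D₂, with D₁ = 1/ε₁+1/ε_s−1 = 1.628, D₂ = 1/ε_s+1/ε₂−1 = 3.186.
Solve for T_s⁴: T_s⁴ = (D₂·T₁⁴ + D₁·T₂⁴)/(D₁+D₂) = 3.937×10¹¹ K⁴.

T_s ≈ 792 K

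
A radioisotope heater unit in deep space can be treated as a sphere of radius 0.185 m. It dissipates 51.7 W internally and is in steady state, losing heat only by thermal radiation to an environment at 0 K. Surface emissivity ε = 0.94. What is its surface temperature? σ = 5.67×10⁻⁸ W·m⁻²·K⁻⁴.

Steady state: internal power = radiated power, P = εσA T⁴.
Radiating area A = 4πr² = 0.4301 m².
T⁴ = P/(εσA) = 51.7/(0.94·5.67×10⁻⁸·0.4301) = 2.255×10⁹ K⁴.
T = (2.255×10⁹)^(1/4).

T ≈ 218 K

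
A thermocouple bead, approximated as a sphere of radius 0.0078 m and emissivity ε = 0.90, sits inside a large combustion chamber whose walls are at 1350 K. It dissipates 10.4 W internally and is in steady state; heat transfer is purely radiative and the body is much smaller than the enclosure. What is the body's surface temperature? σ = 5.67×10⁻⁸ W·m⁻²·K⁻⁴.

For a small grey body in a large enclosure, net radiated power = εσA(T⁴ − T_w⁴).
Steady state: P = εσA(T⁴ − T_w⁴) with A = 4πr² = 7.645×10⁻⁴ m².
T⁴ = P/(εσA) + T_w⁴ = 10.4/(0.90·5.67×10⁻⁸·7.645×10⁻⁴) + (1350)⁴
    = 2.666×10¹¹ + 3.322×10¹² = 3.588×10¹² K⁴.

T ≈ 1380 K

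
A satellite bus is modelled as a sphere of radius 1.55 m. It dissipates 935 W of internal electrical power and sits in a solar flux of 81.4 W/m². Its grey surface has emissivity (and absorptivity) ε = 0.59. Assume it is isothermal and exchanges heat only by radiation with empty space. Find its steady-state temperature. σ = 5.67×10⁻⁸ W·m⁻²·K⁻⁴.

T ≈ 189 K

At steady state, absorbed solar power + internal power = radiated power.
Absorbed: α·S·A_cross = 0.59·81.4·7.548 = 362.5 W (cross-section πr²).
Total input = 362.5 + 935 = 1297 W.
Radiated: εσ·A_surf·T⁴ with A_surf = 4πr² = 30.19 m².
T⁴ = 1297/(0.59·5.67×10⁻⁸·30.19) = 1.285×10⁹ K⁴.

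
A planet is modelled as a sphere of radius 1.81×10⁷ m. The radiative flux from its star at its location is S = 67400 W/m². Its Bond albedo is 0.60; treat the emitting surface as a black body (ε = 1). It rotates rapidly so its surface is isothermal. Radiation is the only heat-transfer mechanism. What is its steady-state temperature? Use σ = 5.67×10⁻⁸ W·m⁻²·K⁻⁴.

At equilibrium, absorbed power = emitted power.
Absorbing cross-section = πr² = 1.029×10¹⁵ m²; emitting surface = 4πr² = 4.117×10¹⁵ m² (ratio 4).
(1−a)S·A_cross = εσ·A_surf·T⁴  ⇒  T⁴ = (1−a)S/(4σ).
T⁴ = 0.400·67400/(4·5.67×10⁻⁸) = 1.189×10¹¹ K⁴.
T = (1.189×10¹¹)^(1/4).

T ≈ 587 K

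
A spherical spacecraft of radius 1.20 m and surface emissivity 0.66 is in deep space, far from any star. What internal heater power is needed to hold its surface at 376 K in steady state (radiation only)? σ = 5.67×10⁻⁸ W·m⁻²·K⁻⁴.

P ≈ 13500 W

P = εσ·4πr²·T⁴.
4πr² = 18.10 m²; T⁴ = 1.999×10¹⁰ K⁴.
P = 0.66·5.67×10⁻⁸·18.10·1.999×10¹⁰.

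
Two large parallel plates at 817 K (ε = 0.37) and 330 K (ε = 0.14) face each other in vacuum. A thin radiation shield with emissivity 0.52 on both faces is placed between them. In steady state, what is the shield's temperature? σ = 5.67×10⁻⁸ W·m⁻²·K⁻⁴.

In steady state the net flux on the hot side equals that on the cold side.
σ(T₁⁴−T_s⁴)/D₁ = σ(T_s⁴−T₂⁴)/D₂, with D₁ = 1/ε₁+1/ε_s−1 = 3.626, D₂ = 1/ε_s+1/ε₂−1 = 8.066.
Solve for T_s⁴: T_s⁴ = (D₂·T₁⁴ + D₁·T₂⁴)/(D₁+D₂) = 3.111×10¹¹ K⁴.

T_s ≈ 747 K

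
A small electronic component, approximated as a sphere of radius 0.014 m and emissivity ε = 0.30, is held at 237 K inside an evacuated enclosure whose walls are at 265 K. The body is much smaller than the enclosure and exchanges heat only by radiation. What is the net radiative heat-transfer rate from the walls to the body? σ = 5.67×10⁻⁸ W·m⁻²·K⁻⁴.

For a small grey body in a large enclosure: P_net = εσA(T_body⁴ − T_wall⁴).
A = 4πr² = 0.002463 m²; T_body⁴ − T_wall⁴ = 3.155×10⁹ − 4.932×10⁹ = -1.777×10⁹ K⁴.
|P_net| = 0.30·5.67×10⁻⁸·0.002463·1.777×10⁹.

P_net ≈ 0.0744 W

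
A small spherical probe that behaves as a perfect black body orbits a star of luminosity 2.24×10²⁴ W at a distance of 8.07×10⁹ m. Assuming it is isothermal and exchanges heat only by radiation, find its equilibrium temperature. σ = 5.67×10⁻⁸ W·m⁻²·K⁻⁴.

First find the stellar flux at distance d: S = L/(4πd²) = 2.24×10²⁴/(4π·(8.07×10⁹)²) = 2737 W/m².
For an isothermal sphere, absorbed (1−a)S·πr² = emitted σ·4πr²·T⁴, so T⁴ = (1−a)S/(4σ).
T⁴ = 1.00·2737/(4·5.67×10⁻⁸) = 1.207×10¹⁰ K⁴.

T ≈ 331 K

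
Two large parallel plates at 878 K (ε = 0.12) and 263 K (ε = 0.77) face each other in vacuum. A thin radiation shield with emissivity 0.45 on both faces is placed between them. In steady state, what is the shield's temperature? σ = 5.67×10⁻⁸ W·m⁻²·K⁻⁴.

In steady state the net flux on the hot side equals that on the cold side.
σ(T₁⁴−T_s⁴)/D₁ = σ(T_s⁴−T₂⁴)/D₂, with D₁ = 1/ε₁+1/ε_s−1 = 9.556, D₂ = 1/ε_s+1/ε₂−1 = 2.521.
Solve for T_s⁴: T_s⁴ = (D₂·T₁⁴ + D₁·T₂⁴)/(D₁+D₂) = 1.278×10¹¹ K⁴.

T_s ≈ 598 K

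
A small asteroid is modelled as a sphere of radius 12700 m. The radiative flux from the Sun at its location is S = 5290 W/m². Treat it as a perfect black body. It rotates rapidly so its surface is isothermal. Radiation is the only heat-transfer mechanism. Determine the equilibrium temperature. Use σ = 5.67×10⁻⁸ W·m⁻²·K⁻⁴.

T ≈ 391 K

At equilibrium, absorbed power = emitted power.
Absorbing cross-section = πr² = 5.067×10⁸ m²; emitting surface = 4πr² = 2.027×10⁹ m² (ratio 4).
S·A_cross = εσ·A_surf·T⁴  ⇒  T⁴ = S/(4σ).
T⁴ = 1.00·5290/(4·5.67×10⁻⁸) = 2.332×10¹⁰ K⁴.
T = (2.332×10¹⁰)^(1/4).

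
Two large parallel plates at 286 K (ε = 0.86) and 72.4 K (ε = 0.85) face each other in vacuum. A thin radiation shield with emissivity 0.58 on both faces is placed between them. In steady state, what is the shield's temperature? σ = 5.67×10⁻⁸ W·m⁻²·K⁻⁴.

T_s ≈ 241 K

In steady state the net flux on the hot side equals that on the cold side.
σ(T₁⁴−T_s⁴)/D₁ = σ(T_s⁴−T₂⁴)/D₂, with D₁ = 1/ε₁+1/ε_s−1 = 1.887, D₂ = 1/ε_s+1/ε₂−1 = 1.901.
Solve for T_s⁴: T_s⁴ = (D₂·T₁⁴ + D₁·T₂⁴)/(D₁+D₂) = 3.371×10⁹ K⁴.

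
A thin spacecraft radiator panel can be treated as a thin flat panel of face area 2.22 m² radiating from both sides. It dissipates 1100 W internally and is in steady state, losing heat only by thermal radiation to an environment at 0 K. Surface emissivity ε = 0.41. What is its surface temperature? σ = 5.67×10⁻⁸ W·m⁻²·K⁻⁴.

Steady state: internal power = radiated power, P = εσA T⁴.
Radiating area A = 2·2.22 = 4.440 m².
T⁴ = P/(εσA) = 1100/(0.41·5.67×10⁻⁸·4.440) = 1.066×10¹⁰ K⁴.
T = (1.066×10¹⁰)^(1/4).

T ≈ 321 K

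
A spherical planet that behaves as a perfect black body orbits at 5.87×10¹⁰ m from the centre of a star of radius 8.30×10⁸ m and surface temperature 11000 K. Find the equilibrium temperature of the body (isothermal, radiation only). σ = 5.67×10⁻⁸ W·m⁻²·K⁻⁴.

T ≈ 925 K

The star's surface emits σT_*⁴; at distance d the flux is S = σT_*⁴(R_*/d)².
S = 5.67×10⁻⁸·(11000)⁴·(8.30×10⁸/5.87×10¹⁰)² = 1.660×10⁵ W/m².
For an isothermal sphere T⁴ = (1−a)S/(4σ) = 7.318×10¹¹ K⁴.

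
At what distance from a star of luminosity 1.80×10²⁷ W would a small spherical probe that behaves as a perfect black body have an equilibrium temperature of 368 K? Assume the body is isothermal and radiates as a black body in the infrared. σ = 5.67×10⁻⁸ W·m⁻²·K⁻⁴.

For an isothermal black-emitting sphere, (1−a)S·πr² = σ·4πr²·T⁴ ⇒ S = 4σT⁴/(1−a).
S = 4·5.67×10⁻⁸·(368)⁴/1.00 = 4159 W/m².
Flux falls as S = L/(4πd²), so d = √(L/(4πS)) = √(1.80×10²⁷/(4π·4159)).

d ≈ 1.86×10¹¹ m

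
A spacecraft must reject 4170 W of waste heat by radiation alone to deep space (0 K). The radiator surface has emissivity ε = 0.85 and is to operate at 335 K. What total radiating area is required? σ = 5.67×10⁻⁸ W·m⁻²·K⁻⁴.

A ≈ 6.87 m²

P = εσA T⁴ ⇒ A = P/(εσT⁴).
T⁴ = 1.259×10¹⁰ K⁴.
A = 4170/(0.85 × 5.67×10⁻⁸ × 1.259×10¹⁰).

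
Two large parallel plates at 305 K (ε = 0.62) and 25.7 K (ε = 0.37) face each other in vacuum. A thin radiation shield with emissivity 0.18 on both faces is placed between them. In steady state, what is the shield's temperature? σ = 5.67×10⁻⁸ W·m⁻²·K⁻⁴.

In steady state the net flux on the hot side equals that on the cold side.
σ(T₁⁴−T_s⁴)/D₁ = σ(T_s⁴−T₂⁴)/D₂, with D₁ = 1/ε₁+1/ε_s−1 = 6.168, D₂ = 1/ε_s+1/ε₂−1 = 7.258.
Solve for T_s⁴: T_s⁴ = (D₂·T₁⁴ + D₁·T₂⁴)/(D₁+D₂) = 4.678×10⁹ K⁴.

T_s ≈ 262 K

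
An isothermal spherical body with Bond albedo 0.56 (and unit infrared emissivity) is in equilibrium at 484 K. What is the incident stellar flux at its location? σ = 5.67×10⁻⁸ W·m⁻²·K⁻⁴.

S ≈ 28300 W/m²

(1−a)S·πr² = σ·4πr²·T⁴ ⇒ S = 4σT⁴/(1−a).
S = 4·5.67×10⁻⁸·5.488×10¹⁰/0.440.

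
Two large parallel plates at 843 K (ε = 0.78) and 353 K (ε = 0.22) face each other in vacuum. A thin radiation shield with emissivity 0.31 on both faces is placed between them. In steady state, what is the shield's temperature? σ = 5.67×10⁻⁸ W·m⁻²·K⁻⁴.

T_s ≈ 762 K

In steady state the net flux on the hot side equals that on the cold side.
σ(T₁⁴−T_s⁴)/D₁ = σ(T_s⁴−T₂⁴)/D₂, with D₁ = 1/ε₁+1/ε_s−1 = 3.508, D₂ = 1/ε_s+1/ε₂−1 = 6.771.
Solve for T_s⁴: T_s⁴ = (D₂·T₁⁴ + D₁·T₂⁴)/(D₁+D₂) = 3.380×10¹¹ K⁴.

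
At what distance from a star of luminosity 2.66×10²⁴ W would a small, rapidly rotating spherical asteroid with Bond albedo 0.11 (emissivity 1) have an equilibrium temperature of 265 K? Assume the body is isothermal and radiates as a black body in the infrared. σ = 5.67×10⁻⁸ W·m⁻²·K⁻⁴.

For an isothermal black-emitting sphere, (1−a)S·πr² = σ·4πr²·T⁴ ⇒ S = 4σT⁴/(1−a).
S = 4·5.67×10⁻⁸·(265)⁴/0.890 = 1257 W/m².
Flux falls as S = L/(4πd²), so d = √(L/(4πS)) = √(2.66×10²⁴/(4π·1257)).

d ≈ 1.30×10¹⁰ m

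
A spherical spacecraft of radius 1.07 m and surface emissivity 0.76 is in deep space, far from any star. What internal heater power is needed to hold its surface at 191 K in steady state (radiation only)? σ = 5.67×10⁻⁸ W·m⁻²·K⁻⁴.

P = εσ·4πr²·T⁴.
4πr² = 14.39 m²; T⁴ = 1.331×10⁹ K⁴.
P = 0.76·5.67×10⁻⁸·14.39·1.331×10⁹.

P ≈ 825 W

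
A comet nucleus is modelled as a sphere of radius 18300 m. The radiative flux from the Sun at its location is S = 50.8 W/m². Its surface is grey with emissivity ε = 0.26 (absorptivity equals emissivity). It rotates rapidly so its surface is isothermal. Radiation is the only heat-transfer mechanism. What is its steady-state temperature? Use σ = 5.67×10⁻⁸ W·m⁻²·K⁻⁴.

T ≈ 122 K

At equilibrium, absorbed power = emitted power.
Absorbing cross-section = πr² = 1.052×10⁹ m²; emitting surface = 4πr² = 4.208×10⁹ m² (ratio 4).
εS·A_cross = εσ·A_surf·T⁴  ⇒  T⁴ = S/(4σ)   (ε cancels).
T⁴ = 50.8/(4·5.67×10⁻⁸) = 2.240×10⁸ K⁴.
T = (2.240×10⁸)^(1/4).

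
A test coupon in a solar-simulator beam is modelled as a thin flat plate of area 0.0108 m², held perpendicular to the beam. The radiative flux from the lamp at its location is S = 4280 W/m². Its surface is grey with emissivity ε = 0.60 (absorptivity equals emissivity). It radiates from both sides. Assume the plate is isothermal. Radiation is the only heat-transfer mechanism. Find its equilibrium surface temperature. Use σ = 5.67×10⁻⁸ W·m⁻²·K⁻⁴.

At equilibrium, absorbed power = emitted power.
Absorbing cross-section = A = 0.01080 m²; emitting surface = 2A = 0.02160 m² (ratio 2).
εS·A_cross = εσ·A_surf·T⁴  ⇒  T⁴ = S/(2σ)   (ε cancels).
T⁴ = 4280/(2·5.67×10⁻⁸) = 3.774×10¹⁰ K⁴.
T = (3.774×10¹⁰)^(1/4).

T ≈ 441 K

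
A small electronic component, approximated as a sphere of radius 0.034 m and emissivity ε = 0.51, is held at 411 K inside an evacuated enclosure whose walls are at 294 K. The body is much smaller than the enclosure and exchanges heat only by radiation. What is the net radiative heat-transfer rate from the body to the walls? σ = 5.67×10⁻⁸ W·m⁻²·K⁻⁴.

For a small grey body in a large enclosure: P_net = εσA(T_body⁴ − T_wall⁴).
A = 4πr² = 0.01453 m²; T_body⁴ − T_wall⁴ = 2.853×10¹⁰ − 7.471×10⁹ = 2.106×10¹⁰ K⁴.
|P_net| = 0.51·5.67×10⁻⁸·0.01453·2.106×10¹⁰.

P_net ≈ 8.85 W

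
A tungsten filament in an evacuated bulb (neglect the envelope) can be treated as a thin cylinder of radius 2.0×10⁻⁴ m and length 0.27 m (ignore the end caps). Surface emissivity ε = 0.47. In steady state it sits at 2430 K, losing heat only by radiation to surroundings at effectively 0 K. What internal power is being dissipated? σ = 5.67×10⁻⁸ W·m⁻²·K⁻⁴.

P ≈ 315 W

Steady state: P = εσA T⁴.
A = 2πrL = 3.393×10⁻⁴ m²; T⁴ = (2430)⁴ = 3.487×10¹³ K⁴.
P = 0.47 × 5.67×10⁻⁸ × 3.393×10⁻⁴ × 3.487×10¹³.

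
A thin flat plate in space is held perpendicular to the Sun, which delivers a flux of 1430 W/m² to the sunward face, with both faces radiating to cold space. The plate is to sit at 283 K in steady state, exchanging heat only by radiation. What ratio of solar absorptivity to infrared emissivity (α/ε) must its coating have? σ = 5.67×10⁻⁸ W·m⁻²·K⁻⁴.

Balance: αS·A = εσ·2A·T⁴ ⇒ α/ε = 2σT⁴/S.
α/ε = 2·5.67×10⁻⁸·(283)⁴/1430 = 2·5.67×10⁻⁸·6.414×10⁹/1430.

α/ε ≈ 0.509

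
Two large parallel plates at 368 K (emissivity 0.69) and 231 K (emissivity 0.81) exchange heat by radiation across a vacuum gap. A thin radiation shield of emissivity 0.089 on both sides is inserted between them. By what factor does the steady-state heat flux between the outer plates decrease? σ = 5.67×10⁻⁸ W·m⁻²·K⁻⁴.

factor ≈ 13.8

Without shield: q₀ = σΔ(T⁴)/(1/ε₁+1/ε₂−1) with denominator 1.684.
With shield the two gaps are in series; the resistances add: (1/ε₁+1/ε_s−1)+(1/ε_s+1/ε₂−1) = 11.69+11.47 = 23.16.
Heat-flux ratio q₀/q = 23.16/1.684.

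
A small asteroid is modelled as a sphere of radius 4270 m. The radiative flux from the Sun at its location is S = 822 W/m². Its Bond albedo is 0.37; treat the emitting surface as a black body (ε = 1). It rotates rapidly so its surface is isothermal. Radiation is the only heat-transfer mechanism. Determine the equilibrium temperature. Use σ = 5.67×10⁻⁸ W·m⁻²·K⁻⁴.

T ≈ 219 K

At equilibrium, absorbed power = emitted power.
Absorbing cross-section = πr² = 5.728×10⁷ m²; emitting surface = 4πr² = 2.291×10⁸ m² (ratio 4).
(1−a)S·A_cross = εσ·A_surf·T⁴  ⇒  T⁴ = (1−a)S/(4σ).
T⁴ = 0.630·822/(4·5.67×10⁻⁸) = 2.283×10⁹ K⁴.
T = (2.283×10⁹)^(1/4).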